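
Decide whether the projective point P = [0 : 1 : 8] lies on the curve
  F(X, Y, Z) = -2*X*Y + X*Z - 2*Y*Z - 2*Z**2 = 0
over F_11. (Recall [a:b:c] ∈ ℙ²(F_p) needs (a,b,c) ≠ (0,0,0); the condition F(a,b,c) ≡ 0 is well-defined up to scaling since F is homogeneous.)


F(0,1,8) ≡ 10 (mod 11); P is NOT on the curve.

Evaluate F(0, 1, 8) term-by-term (mod 11).
  -2*X*Y ↦ -2·0·1·1 = 0
  X*Z ↦ 1·0·1·8 = 0
  -2*Y*Z ↦ -2·1·1·8 = -16
  -2*Z**2 ↦ -2·1·1·64 = -128
Sum: F(0, 1, 8) = (0) + (0) + (-16) + (-128) = -144.
Reducing mod 11: -144 ≡ 10 (mod 11).
Since F(a, b, c) ≡ 10 ≠ 0 (mod 11), P does NOT lie on the curve.


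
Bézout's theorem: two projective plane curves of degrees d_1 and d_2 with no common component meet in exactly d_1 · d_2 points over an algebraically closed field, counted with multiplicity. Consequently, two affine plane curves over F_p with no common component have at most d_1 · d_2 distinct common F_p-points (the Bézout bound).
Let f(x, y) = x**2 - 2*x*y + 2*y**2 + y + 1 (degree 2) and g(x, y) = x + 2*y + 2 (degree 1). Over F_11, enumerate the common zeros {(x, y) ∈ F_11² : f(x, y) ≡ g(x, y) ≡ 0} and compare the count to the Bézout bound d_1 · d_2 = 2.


Common zeros: ∅; count = 0; Bézout bound = 2.

deg(f) = 2, deg(g) = 1, so Bézout bound = 2.
Scan x ∈ F_11. For each x, list the y ∈ F_11 with f(x, y) ≡ 0 and those with g(x, y) ≡ 0 (mod 11); the common zeros in that column are the intersection.
  x = 0: f ≡ 0 at y ∈ {2, 3}; g ≡ 0 at y ∈ {10}; common: ∅.
  x = 1: f ≡ 0 at y ∈ ∅; g ≡ 0 at y ∈ {4}; common: ∅.
  x = 2: f ≡ 0 at y ∈ ∅; g ≡ 0 at y ∈ {9}; common: ∅.
  x = 3: f ≡ 0 at y ∈ {4}; g ≡ 0 at y ∈ {3}; common: ∅.
  x = 4: f ≡ 0 at y ∈ {2, 7}; g ≡ 0 at y ∈ {8}; common: ∅.
  x = 5: f ≡ 0 at y ∈ {4, 6}; g ≡ 0 at y ∈ {2}; common: ∅.
  x = 6: f ≡ 0 at y ∈ {3, 8}; g ≡ 0 at y ∈ {7}; common: ∅.
  x = 7: f ≡ 0 at y ∈ {6}; g ≡ 0 at y ∈ {1}; common: ∅.
  x = 8: f ≡ 0 at y ∈ ∅; g ≡ 0 at y ∈ {6}; common: ∅.
  x = 9: f ≡ 0 at y ∈ ∅; g ≡ 0 at y ∈ {0}; common: ∅.
  x = 10: f ≡ 0 at y ∈ {7, 8}; g ≡ 0 at y ∈ {5}; common: ∅.
Collecting: common zeros = ∅, so the count is 0.
Comparison with the Bézout bound: 0 ≤ 2 = deg(f)·deg(g), as expected for curves with no common component (the affine F_11-count falls short of the bound because intersections may lie at infinity, over extension fields, or carry multiplicity).


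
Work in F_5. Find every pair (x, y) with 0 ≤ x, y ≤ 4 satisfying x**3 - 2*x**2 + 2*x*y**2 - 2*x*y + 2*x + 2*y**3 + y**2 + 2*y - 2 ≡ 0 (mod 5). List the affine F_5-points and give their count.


Affine F_5-points: {(0, 4), (1, 3), (1, 4), (2, 3), (4, 3)}; count = 5.

For each of the 25 pairs (x, y) ∈ F_5², evaluate f(x, y) mod 5. Record the zeros.
  x = 0: [0↦3, 1↦3, 2↦2, 3↦2, 4↦0]  zeros at y ∈ {4}
  x = 1: [0↦4, 1↦4, 2↦2, 3↦0, 4↦0]  zeros at y ∈ {3, 4}
  x = 2: [0↦2, 1↦2, 2↦4, 3↦0, 4↦2]  zeros at y ∈ {3}
  x = 3: [0↦3, 1↦3, 2↦4, 3↦3, 4↦2]  zeros at y ∈ ∅
  x = 4: [0↦3, 1↦3, 2↦3, 3↦0, 4↦1]  zeros at y ∈ {3}
Collecting zeros: affine points = {(0, 4), (1, 3), (1, 4), (2, 3), (4, 3)}.
Total count |C(F_5)_aff| = 5.


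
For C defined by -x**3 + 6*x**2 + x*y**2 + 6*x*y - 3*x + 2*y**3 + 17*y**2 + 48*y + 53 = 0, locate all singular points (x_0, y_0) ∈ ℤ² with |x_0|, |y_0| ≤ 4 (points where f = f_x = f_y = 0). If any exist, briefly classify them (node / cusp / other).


Singular points: {(2, -3)}; classification: cusp.

Compute partial derivatives:
  f_x = -3*x**2 + 12*x + y**2 + 6*y - 3.
  f_y = 2*x*y + 6*x + 6*y**2 + 34*y + 48.
Scan x_0 ∈ {−4, ..., 4}. For each x_0, f_y(x_0, y) is a polynomial in y; find its integer roots y ∈ {−4, ..., 4}, then test f_x and f at those candidates.
  x = -4: f_y(-4, y) = 6*y**2 + 26*y + 24; vanishes at y ∈ {-3}. (-4, -3): f_x = -108 ≠ 0.
  x = -3: f_y(-3, y) = 6*y**2 + 28*y + 30; vanishes at y ∈ {-3}. (-3, -3): f_x = -75 ≠ 0.
  x = -2: f_y(-2, y) = 6*y**2 + 30*y + 36; vanishes at y ∈ {-3, -2}. (-2, -3): f_x = -48 ≠ 0; (-2, -2): f_x = -47 ≠ 0.
  x = -1: f_y(-1, y) = 6*y**2 + 32*y + 42; vanishes at y ∈ {-3}. (-1, -3): f_x = -27 ≠ 0.
  x = 0: f_y(0, y) = 6*y**2 + 34*y + 48; vanishes at y ∈ {-3}. (0, -3): f_x = -12 ≠ 0.
  x = 1: f_y(1, y) = 6*y**2 + 36*y + 54; vanishes at y ∈ {-3}. (1, -3): f_x = -3 ≠ 0.
  x = 2: f_y(2, y) = 6*y**2 + 38*y + 60; vanishes at y ∈ {-3}. (2, -3): f_x = 0, f = 0 — SINGULAR.
  x = 3: f_y(3, y) = 6*y**2 + 40*y + 66; vanishes at y ∈ {-3}. (3, -3): f_x = -3 ≠ 0.
  x = 4: f_y(4, y) = 6*y**2 + 42*y + 72; vanishes at y ∈ {-4, -3}. (4, -4): f_x = -11 ≠ 0; (4, -3): f_x = -12 ≠ 0.
Only singular point on the grid: (2, -3).
Classify: substitute x = 2 + u, y = -3 + v and expand: f = -u**3 + u*v**2 + 2*v**3 + v**2.
No constant or linear terms (consistent with a singular point). Quadratic part: v**2. Cubic part: -u**3 + u*v**2 + 2*v**3.
The quadratic part v**2 is a perfect square, so there is a single (double) tangent line v = 0, i.e. y = -3. Restricting the cubic part to that line (v = 0) leaves -u**3 ≠ 0, so f is not divisible by v and the branch is v² ≈ u**3 to lowest order — this is a cusp.
Classification: cusp.


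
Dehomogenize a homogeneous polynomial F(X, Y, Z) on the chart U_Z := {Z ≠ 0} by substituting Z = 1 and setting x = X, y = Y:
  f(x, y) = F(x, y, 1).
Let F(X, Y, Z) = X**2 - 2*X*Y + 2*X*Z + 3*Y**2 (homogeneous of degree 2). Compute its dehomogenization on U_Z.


f(x, y) = x**2 - 2*x*y + 2*x + 3*y**2

On U_Z we set Z = 1. Each monomial c·X^i·Y^j·Z^k in F becomes c·x^i·y^j·1^k = c·x^i·y^j.
Substituting Z = 1: F(X, Y, 1) = x**2 - 2*x*y + 2*x + 3*y**2.
Note: deg(f) ≤ deg(F) = 2; strict inequality happens when F is divisible by Z (lost terms).


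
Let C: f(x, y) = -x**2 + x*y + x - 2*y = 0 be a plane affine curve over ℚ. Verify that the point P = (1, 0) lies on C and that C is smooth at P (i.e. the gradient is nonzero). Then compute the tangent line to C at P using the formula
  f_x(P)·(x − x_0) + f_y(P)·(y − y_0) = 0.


Tangent line at P: -x - y + 1 = 0.

Step 1: f(1, 0) = 0, so P lies on C.
Step 2: partial derivatives
  f_x(x, y) = -2*x + y + 1, f_y(x, y) = x - 2.
  f_x(P) = -1, f_y(P) = -1 (gradient nonzero, so P is smooth).
Step 3: tangent line at P: -1·(x − 1) + -1·(y − 0) = 0.
Expanding: -x - y + 1 = 0.


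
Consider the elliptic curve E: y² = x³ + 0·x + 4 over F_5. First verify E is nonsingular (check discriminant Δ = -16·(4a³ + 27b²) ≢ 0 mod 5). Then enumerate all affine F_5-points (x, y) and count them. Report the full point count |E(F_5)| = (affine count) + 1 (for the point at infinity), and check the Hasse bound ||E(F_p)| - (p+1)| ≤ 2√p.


Affine points = {(0, 2), (0, 3), (1, 0), (3, 1), (3, 4)}; affine count = 5; |E(F_5)| = 6.

Discriminant check: Δ ∝ 4a³ + 27b² = 4·0³ + 27·4² = 4·0 + 27·16 ≡ 2 (mod 5). Nonzero ⇒ E is nonsingular.
For each x ∈ F_5, compute rhs = x³ + 0·x + 4 mod 5, then count y ∈ F_5 with y² ≡ rhs.
  x = 0: rhs = 4, matching y values: 2, 3 (2 points).
  x = 1: rhs = 0, matching y values: 0 (1 points).
  x = 2: rhs = 2, matching y values: none (0 points).
  x = 3: rhs = 1, matching y values: 1, 4 (2 points).
  x = 4: rhs = 3, matching y values: none (0 points).
Total affine count: 5.
Full point count |E(F_5)| = 5 + 1 = 6.
Hasse bound: |6 − (5+1)| = |0| = 0 ≤ 2√5 ≈ 4.4721 ✓.


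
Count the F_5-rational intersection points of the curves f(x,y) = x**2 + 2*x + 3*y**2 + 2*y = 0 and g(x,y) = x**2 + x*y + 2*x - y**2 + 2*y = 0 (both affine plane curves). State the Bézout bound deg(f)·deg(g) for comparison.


Common zeros: {(0, 0), (3, 0)}; count = 2; Bézout bound = 4.

deg(f) = 2, deg(g) = 2, so Bézout bound = 4.
Scan x ∈ F_5. For each x, list the y ∈ F_5 with f(x, y) ≡ 0 and those with g(x, y) ≡ 0 (mod 5); the common zeros in that column are the intersection.
  x = 0: f ≡ 0 at y ∈ {0, 1}; g ≡ 0 at y ∈ {0, 2}; common: {0}.
  x = 1: f ≡ 0 at y ∈ ∅; g ≡ 0 at y ∈ {1, 2}; common: ∅.
  x = 2: f ≡ 0 at y ∈ ∅; g ≡ 0 at y ∈ ∅; common: ∅.
  x = 3: f ≡ 0 at y ∈ {0, 1}; g ≡ 0 at y ∈ {0}; common: {0}.
  x = 4: f ≡ 0 at y ∈ {2, 4}; g ≡ 0 at y ∈ ∅; common: ∅.
Collecting: common zeros = {(0, 0), (3, 0)}, so the count is 2.
Comparison with the Bézout bound: 2 ≤ 4 = deg(f)·deg(g), as expected for curves with no common component (the affine F_5-count falls short of the bound because intersections may lie at infinity, over extension fields, or carry multiplicity).


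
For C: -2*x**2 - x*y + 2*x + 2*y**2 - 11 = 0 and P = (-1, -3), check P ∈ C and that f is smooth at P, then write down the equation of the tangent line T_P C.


Tangent line at P: 9*x - 11*y - 24 = 0.

Step 1: f(-1, -3) = 0, so P lies on C.
Step 2: partial derivatives
  f_x(x, y) = -4*x - y + 2, f_y(x, y) = -x + 4*y.
  f_x(P) = 9, f_y(P) = -11 (gradient nonzero, so P is smooth).
Step 3: tangent line at P: 9·(x − -1) + -11·(y − -3) = 0.
Expanding: 9*x - 11*y - 24 = 0.


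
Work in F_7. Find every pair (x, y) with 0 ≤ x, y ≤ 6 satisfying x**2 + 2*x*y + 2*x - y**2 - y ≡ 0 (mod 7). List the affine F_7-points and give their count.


Affine F_7-points: {(0, 0), (0, 6), (3, 2), (3, 3), (5, 0), (5, 2)}; count = 6.

For each of the 49 pairs (x, y) ∈ F_7², evaluate f(x, y) mod 7. Record the zeros.
  x = 0: [0↦0, 1↦5, 2↦1, 3↦2, 4↦1, 5↦5, 6↦0]  zeros at y ∈ {0, 6}
  x = 1: [0↦3, 1↦3, 2↦1, 3↦4, 4↦5, 5↦4, 6↦1]  zeros at y ∈ ∅
  x = 2: [0↦1, 1↦3, 2↦3, 3↦1, 4↦4, 5↦5, 6↦4]  zeros at y ∈ ∅
  x = 3: [0↦1, 1↦5, 2↦0, 3↦0, 4↦5, 5↦1, 6↦2]  zeros at y ∈ {2, 3}
  x = 4: [0↦3, 1↦2, 2↦6, 3↦1, 4↦1, 5↦6, 6↦2]  zeros at y ∈ ∅
  x = 5: [0↦0, 1↦1, 2↦0, 3↦4, 4↦6, 5↦6, 6↦4]  zeros at y ∈ {0, 2}
  x = 6: [0↦6, 1↦2, 2↦3, 3↦2, 4↦6, 5↦1, 6↦1]  zeros at y ∈ ∅
Collecting zeros: affine points = {(0, 0), (0, 6), (3, 2), (3, 3), (5, 0), (5, 2)}.
Total count |C(F_7)_aff| = 6.


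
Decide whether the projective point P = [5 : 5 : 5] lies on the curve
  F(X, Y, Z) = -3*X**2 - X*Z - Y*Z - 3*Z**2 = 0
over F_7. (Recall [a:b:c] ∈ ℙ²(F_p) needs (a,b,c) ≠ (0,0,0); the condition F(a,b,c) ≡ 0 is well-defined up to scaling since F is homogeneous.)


F(5,5,5) ≡ 3 (mod 7); P is NOT on the curve.

Evaluate F(5, 5, 5) term-by-term (mod 7).
  -3*X**2 ↦ -3·25·1·1 = -75
  -X*Z ↦ -1·5·1·5 = -25
  -Y*Z ↦ -1·1·5·5 = -25
  -3*Z**2 ↦ -3·1·1·25 = -75
Sum: F(5, 5, 5) = (-75) + (-25) + (-25) + (-75) = -200.
Reducing mod 7: -200 ≡ 3 (mod 7).
Since F(a, b, c) ≡ 3 ≠ 0 (mod 7), P does NOT lie on the curve.


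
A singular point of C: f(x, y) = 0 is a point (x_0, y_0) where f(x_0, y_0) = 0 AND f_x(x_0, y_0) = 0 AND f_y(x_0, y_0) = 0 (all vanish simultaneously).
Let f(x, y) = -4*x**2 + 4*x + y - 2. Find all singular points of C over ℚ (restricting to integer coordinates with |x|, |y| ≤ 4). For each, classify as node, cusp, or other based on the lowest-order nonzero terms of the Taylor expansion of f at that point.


No singular points in the scanned grid; C is smooth there.

Compute partial derivatives:
  f_x = 4 - 8*x.
  f_y = 1.
f_y = 1 is a nonzero constant, so f_y never vanishes: no point (x, y) can satisfy f = f_x = f_y = 0. In particular no (x, y) ∈ {−4, ..., 4}² is singular; the curve is smooth.


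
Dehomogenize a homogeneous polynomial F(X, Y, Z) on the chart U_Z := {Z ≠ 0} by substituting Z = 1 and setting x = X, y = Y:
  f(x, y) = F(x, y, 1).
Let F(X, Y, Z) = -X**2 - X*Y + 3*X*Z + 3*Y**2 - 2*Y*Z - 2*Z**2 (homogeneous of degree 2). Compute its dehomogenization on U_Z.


f(x, y) = -x**2 - x*y + 3*x + 3*y**2 - 2*y - 2

On U_Z we set Z = 1. Each monomial c·X^i·Y^j·Z^k in F becomes c·x^i·y^j·1^k = c·x^i·y^j.
Substituting Z = 1: F(X, Y, 1) = -x**2 - x*y + 3*x + 3*y**2 - 2*y - 2.
Note: deg(f) ≤ deg(F) = 2; strict inequality happens when F is divisible by Z (lost terms).


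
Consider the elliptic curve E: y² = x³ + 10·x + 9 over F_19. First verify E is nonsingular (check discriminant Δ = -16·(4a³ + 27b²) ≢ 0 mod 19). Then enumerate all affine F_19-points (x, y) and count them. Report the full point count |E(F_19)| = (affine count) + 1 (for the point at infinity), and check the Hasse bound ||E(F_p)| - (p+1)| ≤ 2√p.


Affine points = {(0, 3), (0, 16), (1, 1), (1, 18), (3, 3), (3, 16), (6, 0), (7, 2), (7, 17), (9, 7), (9, 12), (10, 8), (10, 11), (11, 5), (11, 14), (14, 9), (14, 10), (15, 0), (16, 3), (16, 16), (17, 0), (18, 6), (18, 13)}; affine count = 23; |E(F_19)| = 24.

Discriminant check: Δ ∝ 4a³ + 27b² = 4·10³ + 27·9² = 4·1000 + 27·81 ≡ 12 (mod 19). Nonzero ⇒ E is nonsingular.
For each x ∈ F_19, compute rhs = x³ + 10·x + 9 mod 19, then count y ∈ F_19 with y² ≡ rhs.
  x = 0: rhs = 9, matching y values: 3, 16 (2 points).
  x = 1: rhs = 1, matching y values: 1, 18 (2 points).
  x = 2: rhs = 18, matching y values: none (0 points).
  x = 3: rhs = 9, matching y values: 3, 16 (2 points).
  x = 4: rhs = 18, matching y values: none (0 points).
  x = 5: rhs = 13, matching y values: none (0 points).
  x = 6: rhs = 0, matching y values: 0 (1 points).
  x = 7: rhs = 4, matching y values: 2, 17 (2 points).
  x = 8: rhs = 12, matching y values: none (0 points).
  x = 9: rhs = 11, matching y values: 7, 12 (2 points).
  x = 10: rhs = 7, matching y values: 8, 11 (2 points).
  x = 11: rhs = 6, matching y values: 5, 14 (2 points).
  x = 12: rhs = 14, matching y values: none (0 points).
  x = 13: rhs = 18, matching y values: none (0 points).
  x = 14: rhs = 5, matching y values: 9, 10 (2 points).
  x = 15: rhs = 0, matching y values: 0 (1 points).
  x = 16: rhs = 9, matching y values: 3, 16 (2 points).
  x = 17: rhs = 0, matching y values: 0 (1 points).
  x = 18: rhs = 17, matching y values: 6, 13 (2 points).
Total affine count: 23.
Full point count |E(F_19)| = 23 + 1 = 24.
Hasse bound: |24 − (19+1)| = |4| = 4 ≤ 2√19 ≈ 8.7178 ✓.


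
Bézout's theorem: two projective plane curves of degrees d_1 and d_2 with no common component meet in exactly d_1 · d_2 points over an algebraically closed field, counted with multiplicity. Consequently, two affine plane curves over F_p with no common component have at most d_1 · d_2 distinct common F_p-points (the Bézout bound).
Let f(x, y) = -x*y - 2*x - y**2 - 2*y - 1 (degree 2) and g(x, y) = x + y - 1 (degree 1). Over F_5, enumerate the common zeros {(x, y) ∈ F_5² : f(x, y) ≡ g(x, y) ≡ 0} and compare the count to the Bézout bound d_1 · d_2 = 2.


Common zeros: {(4, 2)}; count = 1; Bézout bound = 2.

deg(f) = 2, deg(g) = 1, so Bézout bound = 2.
Scan x ∈ F_5. For each x, list the y ∈ F_5 with f(x, y) ≡ 0 and those with g(x, y) ≡ 0 (mod 5); the common zeros in that column are the intersection.
  x = 0: f ≡ 0 at y ∈ {4}; g ≡ 0 at y ∈ {1}; common: ∅.
  x = 1: f ≡ 0 at y ∈ ∅; g ≡ 0 at y ∈ {0}; common: ∅.
  x = 2: f ≡ 0 at y ∈ {0, 1}; g ≡ 0 at y ∈ {4}; common: ∅.
  x = 3: f ≡ 0 at y ∈ ∅; g ≡ 0 at y ∈ {3}; common: ∅.
  x = 4: f ≡ 0 at y ∈ {2}; g ≡ 0 at y ∈ {2}; common: {2}.
Collecting: common zeros = {(4, 2)}, so the count is 1.
Comparison with the Bézout bound: 1 ≤ 2 = deg(f)·deg(g), as expected for curves with no common component (the affine F_5-count falls short of the bound because intersections may lie at infinity, over extension fields, or carry multiplicity).


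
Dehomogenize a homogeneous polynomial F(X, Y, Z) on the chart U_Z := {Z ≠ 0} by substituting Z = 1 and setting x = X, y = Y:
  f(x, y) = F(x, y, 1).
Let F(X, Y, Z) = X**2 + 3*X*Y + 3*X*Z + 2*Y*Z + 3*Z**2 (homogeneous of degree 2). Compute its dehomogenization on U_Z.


f(x, y) = x**2 + 3*x*y + 3*x + 2*y + 3

On U_Z we set Z = 1. Each monomial c·X^i·Y^j·Z^k in F becomes c·x^i·y^j·1^k = c·x^i·y^j.
Substituting Z = 1: F(X, Y, 1) = x**2 + 3*x*y + 3*x + 2*y + 3.
Note: deg(f) ≤ deg(F) = 2; strict inequality happens when F is divisible by Z (lost terms).


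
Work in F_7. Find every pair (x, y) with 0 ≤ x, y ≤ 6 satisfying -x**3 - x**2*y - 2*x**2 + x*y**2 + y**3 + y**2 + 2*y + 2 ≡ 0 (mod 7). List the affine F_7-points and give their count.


Affine F_7-points: {(0, 6), (2, 0), (3, 5), (5, 1), (5, 3), (5, 4)}; count = 6.

For each of the 49 pairs (x, y) ∈ F_7², evaluate f(x, y) mod 7. Record the zeros.
  x = 0: [0↦2, 1↦6, 2↦4, 3↦2, 4↦6, 5↦1, 6↦0]  zeros at y ∈ {6}
  x = 1: [0↦6, 1↦3, 2↦3, 3↦5, 4↦1, 5↦4, 6↦6]  zeros at y ∈ ∅
  x = 2: [0↦0, 1↦2, 2↦2, 3↦6, 4↦6, 5↦1, 6↦4]  zeros at y ∈ {0}
  x = 3: [0↦6, 1↦4, 2↦2, 3↦6, 4↦1, 5↦0, 6↦2]  zeros at y ∈ {5}
  x = 4: [0↦4, 1↦3, 2↦4, 3↦6, 4↦1, 5↦2, 6↦1]  zeros at y ∈ ∅
  x = 5: [0↦2, 1↦0, 2↦2, 3↦0, 4↦0, 5↦1, 6↦2]  zeros at y ∈ {1, 3, 4}
  x = 6: [0↦1, 1↦3, 2↦4, 3↦3, 4↦6, 5↦5, 6↦6]  zeros at y ∈ ∅
Collecting zeros: affine points = {(0, 6), (2, 0), (3, 5), (5, 1), (5, 3), (5, 4)}.
Total count |C(F_7)_aff| = 6.


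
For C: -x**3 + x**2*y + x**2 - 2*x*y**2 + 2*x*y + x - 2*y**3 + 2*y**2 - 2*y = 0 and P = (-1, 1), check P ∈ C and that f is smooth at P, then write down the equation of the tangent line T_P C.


Tangent line at P: -6*x - y - 5 = 0.

Step 1: f(-1, 1) = 0, so P lies on C.
Step 2: partial derivatives
  f_x(x, y) = -3*x**2 + 2*x*y + 2*x - 2*y**2 + 2*y + 1, f_y(x, y) = x**2 - 4*x*y + 2*x - 6*y**2 + 4*y - 2.
  f_x(P) = -6, f_y(P) = -1 (gradient nonzero, so P is smooth).
Step 3: tangent line at P: -6·(x − -1) + -1·(y − 1) = 0.
Expanding: -6*x - y - 5 = 0.


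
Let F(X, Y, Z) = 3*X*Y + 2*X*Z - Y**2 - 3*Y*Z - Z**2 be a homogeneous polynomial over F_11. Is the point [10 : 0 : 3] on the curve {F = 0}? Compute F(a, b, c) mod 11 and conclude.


F(10,0,3) ≡ 7 (mod 11); P is NOT on the curve.

Evaluate F(10, 0, 3) term-by-term (mod 11).
  3*X*Y ↦ 3·10·0·1 = 0
  2*X*Z ↦ 2·10·1·3 = 60
  -Y**2 ↦ -1·1·0·1 = 0
  -3*Y*Z ↦ -3·1·0·3 = 0
  -Z**2 ↦ -1·1·1·9 = -9
Sum: F(10, 0, 3) = (0) + (60) + (0) + (0) + (-9) = 51.
Reducing mod 11: 51 ≡ 7 (mod 11).
Since F(a, b, c) ≡ 7 ≠ 0 (mod 11), P does NOT lie on the curve.


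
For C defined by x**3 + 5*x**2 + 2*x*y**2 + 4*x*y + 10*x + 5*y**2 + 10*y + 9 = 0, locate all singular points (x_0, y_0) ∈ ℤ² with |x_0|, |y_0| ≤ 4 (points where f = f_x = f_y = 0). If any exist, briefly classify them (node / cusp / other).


Singular points: {(-2, -1)}; classification: node.

Compute partial derivatives:
  f_x = 3*x**2 + 10*x + 2*y**2 + 4*y + 10.
  f_y = 4*x*y + 4*x + 10*y + 10.
Scan x_0 ∈ {−4, ..., 4}. For each x_0, f_y(x_0, y) is a polynomial in y; find its integer roots y ∈ {−4, ..., 4}, then test f_x and f at those candidates.
  x = -4: f_y(-4, y) = -6*y - 6; vanishes at y ∈ {-1}. (-4, -1): f_x = 16 ≠ 0.
  x = -3: f_y(-3, y) = -2*y - 2; vanishes at y ∈ {-1}. (-3, -1): f_x = 5 ≠ 0.
  x = -2: f_y(-2, y) = 2*y + 2; vanishes at y ∈ {-1}. (-2, -1): f_x = 0, f = 0 — SINGULAR.
  x = -1: f_y(-1, y) = 6*y + 6; vanishes at y ∈ {-1}. (-1, -1): f_x = 1 ≠ 0.
  x = 0: f_y(0, y) = 10*y + 10; vanishes at y ∈ {-1}. (0, -1): f_x = 8 ≠ 0.
  x = 1: f_y(1, y) = 14*y + 14; vanishes at y ∈ {-1}. (1, -1): f_x = 21 ≠ 0.
  x = 2: f_y(2, y) = 18*y + 18; vanishes at y ∈ {-1}. (2, -1): f_x = 40 ≠ 0.
  x = 3: f_y(3, y) = 22*y + 22; vanishes at y ∈ {-1}. (3, -1): f_x = 65 ≠ 0.
  x = 4: f_y(4, y) = 26*y + 26; vanishes at y ∈ {-1}. (4, -1): f_x = 96 ≠ 0.
Only singular point on the grid: (-2, -1).
Classify: substitute x = -2 + u, y = -1 + v and expand: f = u**3 - u**2 + 2*u*v**2 + v**2.
No constant or linear terms (consistent with a singular point). Quadratic part: -u**2 + v**2. Cubic part: u**3 + 2*u*v**2.
The quadratic part v**2 - u**2 = (v − u)(v + u) splits into two distinct linear factors, so there are two distinct tangent lines y − -1 = ±(x − -2) — this is a node (ordinary double point).
Classification: node.


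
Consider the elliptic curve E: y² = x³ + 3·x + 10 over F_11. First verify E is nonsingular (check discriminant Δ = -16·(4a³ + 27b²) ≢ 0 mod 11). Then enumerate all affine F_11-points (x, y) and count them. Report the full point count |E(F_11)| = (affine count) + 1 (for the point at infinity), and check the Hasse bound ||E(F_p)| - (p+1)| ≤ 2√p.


Affine points = {(1, 5), (1, 6), (4, 3), (4, 8), (7, 0)}; affine count = 5; |E(F_11)| = 6.

Discriminant check: Δ ∝ 4a³ + 27b² = 4·3³ + 27·10² = 4·27 + 27·100 ≡ 3 (mod 11). Nonzero ⇒ E is nonsingular.
For each x ∈ F_11, compute rhs = x³ + 3·x + 10 mod 11, then count y ∈ F_11 with y² ≡ rhs.
  x = 0: rhs = 10, matching y values: none (0 points).
  x = 1: rhs = 3, matching y values: 5, 6 (2 points).
  x = 2: rhs = 2, matching y values: none (0 points).
  x = 3: rhs = 2, matching y values: none (0 points).
  x = 4: rhs = 9, matching y values: 3, 8 (2 points).
  x = 5: rhs = 7, matching y values: none (0 points).
  x = 6: rhs = 2, matching y values: none (0 points).
  x = 7: rhs = 0, matching y values: 0 (1 points).
  x = 8: rhs = 7, matching y values: none (0 points).
  x = 9: rhs = 7, matching y values: none (0 points).
  x = 10: rhs = 6, matching y values: none (0 points).
Total affine count: 5.
Full point count |E(F_11)| = 5 + 1 = 6.
Hasse bound: |6 − (11+1)| = |-6| = 6 ≤ 2√11 ≈ 6.6332 ✓.


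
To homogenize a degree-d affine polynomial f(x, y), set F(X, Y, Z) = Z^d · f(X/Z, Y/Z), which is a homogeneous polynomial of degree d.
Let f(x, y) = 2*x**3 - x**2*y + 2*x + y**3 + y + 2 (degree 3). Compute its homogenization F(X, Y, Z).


F(X, Y, Z) = 2*X**3 - X**2*Y + 2*X*Z**2 + Y**3 + Y*Z**2 + 2*Z**3

deg(f) = 3.
Substitute x = X/Z, y = Y/Z into f, then multiply by Z^3.
  monomial 2·x^3·y^0 ↦ 2·X^3·Y^0·Z^0.
  monomial -1·x^2·y^1 ↦ -1·X^2·Y^1·Z^0.
  monomial 2·x^1·y^0 ↦ 2·X^1·Y^0·Z^2.
  monomial 1·x^0·y^3 ↦ 1·X^0·Y^3·Z^0.
  monomial 1·x^0·y^1 ↦ 1·X^0·Y^1·Z^2.
  monomial 2·x^0·y^0 ↦ 2·X^0·Y^0·Z^3.
Collecting: F(X, Y, Z) = 2*X**3 - X**2*Y + 2*X*Z**2 + Y**3 + Y*Z**2 + 2*Z**3.


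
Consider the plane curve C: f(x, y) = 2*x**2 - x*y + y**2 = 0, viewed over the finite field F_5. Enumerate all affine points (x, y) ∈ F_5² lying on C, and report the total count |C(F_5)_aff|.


Affine F_5-points: {(0, 0)}; count = 1.

For each of the 25 pairs (x, y) ∈ F_5², evaluate f(x, y) mod 5. Record the zeros.
  x = 0: [0↦0, 1↦1, 2↦4, 3↦4, 4↦1]  zeros at y ∈ {0}
  x = 1: [0↦2, 1↦2, 2↦4, 3↦3, 4↦4]  zeros at y ∈ ∅
  x = 2: [0↦3, 1↦2, 2↦3, 3↦1, 4↦1]  zeros at y ∈ ∅
  x = 3: [0↦3, 1↦1, 2↦1, 3↦3, 4↦2]  zeros at y ∈ ∅
  x = 4: [0↦2, 1↦4, 2↦3, 3↦4, 4↦2]  zeros at y ∈ ∅
Collecting zeros: affine points = {(0, 0)}.
Total count |C(F_5)_aff| = 1.


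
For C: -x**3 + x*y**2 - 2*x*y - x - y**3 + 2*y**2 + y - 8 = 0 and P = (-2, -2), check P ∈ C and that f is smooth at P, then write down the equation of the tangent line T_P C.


Tangent line at P: -5*x - 7*y - 24 = 0.

Step 1: f(-2, -2) = 0, so P lies on C.
Step 2: partial derivatives
  f_x(x, y) = -3*x**2 + y**2 - 2*y - 1, f_y(x, y) = 2*x*y - 2*x - 3*y**2 + 4*y + 1.
  f_x(P) = -5, f_y(P) = -7 (gradient nonzero, so P is smooth).
Step 3: tangent line at P: -5·(x − -2) + -7·(y − -2) = 0.
Expanding: -5*x - 7*y - 24 = 0.


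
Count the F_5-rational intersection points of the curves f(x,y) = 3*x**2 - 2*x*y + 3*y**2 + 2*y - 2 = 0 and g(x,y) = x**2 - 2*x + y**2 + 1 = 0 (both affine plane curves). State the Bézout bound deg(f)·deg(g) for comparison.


Common zeros: {(4, 4)}; count = 1; Bézout bound = 4.

deg(f) = 2, deg(g) = 2, so Bézout bound = 4.
Scan x ∈ F_5. For each x, list the y ∈ F_5 with f(x, y) ≡ 0 and those with g(x, y) ≡ 0 (mod 5); the common zeros in that column are the intersection.
  x = 0: f ≡ 0 at y ∈ ∅; g ≡ 0 at y ∈ {2, 3}; common: ∅.
  x = 1: f ≡ 0 at y ∈ ∅; g ≡ 0 at y ∈ {0}; common: ∅.
  x = 2: f ≡ 0 at y ∈ {0, 4}; g ≡ 0 at y ∈ {2, 3}; common: ∅.
  x = 3: f ≡ 0 at y ∈ {0, 3}; g ≡ 0 at y ∈ {1, 4}; common: ∅.
  x = 4: f ≡ 0 at y ∈ {3, 4}; g ≡ 0 at y ∈ {1, 4}; common: {4}.
Collecting: common zeros = {(4, 4)}, so the count is 1.
Comparison with the Bézout bound: 1 ≤ 4 = deg(f)·deg(g), as expected for curves with no common component (the affine F_5-count falls short of the bound because intersections may lie at infinity, over extension fields, or carry multiplicity).


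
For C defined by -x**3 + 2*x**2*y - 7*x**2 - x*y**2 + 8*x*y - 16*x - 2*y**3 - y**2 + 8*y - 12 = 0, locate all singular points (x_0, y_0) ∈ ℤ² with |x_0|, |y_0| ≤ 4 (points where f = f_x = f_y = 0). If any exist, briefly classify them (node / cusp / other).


Singular points: {(-2, 0)}; classification: node.

Compute partial derivatives:
  f_x = -3*x**2 + 4*x*y - 14*x - y**2 + 8*y - 16.
  f_y = 2*x**2 - 2*x*y + 8*x - 6*y**2 - 2*y + 8.
Scan x_0 ∈ {−4, ..., 4}. For each x_0, f_y(x_0, y) is a polynomial in y; find its integer roots y ∈ {−4, ..., 4}, then test f_x and f at those candidates.
  x = -4: f_y(-4, y) = -6*y**2 + 6*y + 8; no integer root y with |y| ≤ 4.
  x = -3: f_y(-3, y) = -6*y**2 + 4*y + 2; vanishes at y ∈ {1}. (-3, 1): f_x = -6 ≠ 0.
  x = -2: f_y(-2, y) = -6*y**2 + 2*y; vanishes at y ∈ {0}. (-2, 0): f_x = 0, f = 0 — SINGULAR.
  x = -1: f_y(-1, y) = 2 - 6*y**2; no integer root y with |y| ≤ 4.
  x = 0: f_y(0, y) = -6*y**2 - 2*y + 8; vanishes at y ∈ {1}. (0, 1): f_x = -9 ≠ 0.
  x = 1: f_y(1, y) = -6*y**2 - 4*y + 18; no integer root y with |y| ≤ 4.
  x = 2: f_y(2, y) = -6*y**2 - 6*y + 32; no integer root y with |y| ≤ 4.
  x = 3: f_y(3, y) = -6*y**2 - 8*y + 50; no integer root y with |y| ≤ 4.
  x = 4: f_y(4, y) = -6*y**2 - 10*y + 72; no integer root y with |y| ≤ 4.
Only singular point on the grid: (-2, 0).
Classify: substitute x = -2 + u, y = 0 + v and expand: f = -u**3 + 2*u**2*v - u**2 - u*v**2 - 2*v**3 + v**2.
No constant or linear terms (consistent with a singular point). Quadratic part: -u**2 + v**2. Cubic part: -u**3 + 2*u**2*v - u*v**2 - 2*v**3.
The quadratic part v**2 - u**2 = (v − u)(v + u) splits into two distinct linear factors, so there are two distinct tangent lines y − 0 = ±(x − -2) — this is a node (ordinary double point).
Classification: node.


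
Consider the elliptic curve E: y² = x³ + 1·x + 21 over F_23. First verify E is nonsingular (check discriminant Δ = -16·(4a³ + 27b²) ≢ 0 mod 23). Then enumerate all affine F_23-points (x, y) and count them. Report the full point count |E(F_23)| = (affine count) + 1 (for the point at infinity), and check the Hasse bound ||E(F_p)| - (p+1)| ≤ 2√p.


Affine points = {(1, 0), (2, 10), (2, 13), (5, 6), (5, 17), (6, 6), (6, 17), (7, 7), (7, 16), (8, 9), (8, 14), (9, 0), (11, 11), (11, 12), (12, 6), (12, 17), (13, 0), (16, 4), (16, 19), (17, 11), (17, 12), (18, 11), (18, 12)}; affine count = 23; |E(F_23)| = 24.

Discriminant check: Δ ∝ 4a³ + 27b² = 4·1³ + 27·21² = 4·1 + 27·441 ≡ 20 (mod 23). Nonzero ⇒ E is nonsingular.
For each x ∈ F_23, compute rhs = x³ + 1·x + 21 mod 23, then count y ∈ F_23 with y² ≡ rhs.
  x = 0: rhs = 21, matching y values: none (0 points).
  x = 1: rhs = 0, matching y values: 0 (1 points).
  x = 2: rhs = 8, matching y values: 10, 13 (2 points).
  x = 3: rhs = 5, matching y values: none (0 points).
  x = 4: rhs = 20, matching y values: none (0 points).
  x = 5: rhs = 13, matching y values: 6, 17 (2 points).
  x = 6: rhs = 13, matching y values: 6, 17 (2 points).
  x = 7: rhs = 3, matching y values: 7, 16 (2 points).
  x = 8: rhs = 12, matching y values: 9, 14 (2 points).
  x = 9: rhs = 0, matching y values: 0 (1 points).
  x = 10: rhs = 19, matching y values: none (0 points).
  x = 11: rhs = 6, matching y values: 11, 12 (2 points).
  x = 12: rhs = 13, matching y values: 6, 17 (2 points).
  x = 13: rhs = 0, matching y values: 0 (1 points).
  x = 14: rhs = 19, matching y values: none (0 points).
  x = 15: rhs = 7, matching y values: none (0 points).
  x = 16: rhs = 16, matching y values: 4, 19 (2 points).
  x = 17: rhs = 6, matching y values: 11, 12 (2 points).
  x = 18: rhs = 6, matching y values: 11, 12 (2 points).
  x = 19: rhs = 22, matching y values: none (0 points).
  x = 20: rhs = 14, matching y values: none (0 points).
  x = 21: rhs = 11, matching y values: none (0 points).
  x = 22: rhs = 19, matching y values: none (0 points).
Total affine count: 23.
Full point count |E(F_23)| = 23 + 1 = 24.
Hasse bound: |24 − (23+1)| = |0| = 0 ≤ 2√23 ≈ 9.5917 ✓.


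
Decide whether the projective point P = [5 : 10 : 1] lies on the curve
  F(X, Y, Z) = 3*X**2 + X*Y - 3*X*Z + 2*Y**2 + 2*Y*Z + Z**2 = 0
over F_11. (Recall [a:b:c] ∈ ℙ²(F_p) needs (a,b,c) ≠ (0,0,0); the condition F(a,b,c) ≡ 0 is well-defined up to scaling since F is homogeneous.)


F(5,10,1) ≡ 1 (mod 11); P is NOT on the curve.

Evaluate F(5, 10, 1) term-by-term (mod 11).
  3*X**2 ↦ 3·25·1·1 = 75
  X*Y ↦ 1·5·10·1 = 50
  -3*X*Z ↦ -3·5·1·1 = -15
  2*Y**2 ↦ 2·1·100·1 = 200
  2*Y*Z ↦ 2·1·10·1 = 20
  Z**2 ↦ 1·1·1·1 = 1
Sum: F(5, 10, 1) = (75) + (50) + (-15) + (200) + (20) + (1) = 331.
Reducing mod 11: 331 ≡ 1 (mod 11).
Since F(a, b, c) ≡ 1 ≠ 0 (mod 11), P does NOT lie on the curve.


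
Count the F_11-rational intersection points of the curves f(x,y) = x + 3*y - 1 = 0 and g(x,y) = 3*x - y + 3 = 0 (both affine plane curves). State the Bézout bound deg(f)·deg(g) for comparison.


Common zeros: {(8, 5)}; count = 1; Bézout bound = 1.

deg(f) = 1, deg(g) = 1, so Bézout bound = 1.
Scan x ∈ F_11. For each x, list the y ∈ F_11 with f(x, y) ≡ 0 and those with g(x, y) ≡ 0 (mod 11); the common zeros in that column are the intersection.
  x = 0: f ≡ 0 at y ∈ {4}; g ≡ 0 at y ∈ {3}; common: ∅.
  x = 1: f ≡ 0 at y ∈ {0}; g ≡ 0 at y ∈ {6}; common: ∅.
  x = 2: f ≡ 0 at y ∈ {7}; g ≡ 0 at y ∈ {9}; common: ∅.
  x = 3: f ≡ 0 at y ∈ {3}; g ≡ 0 at y ∈ {1}; common: ∅.
  x = 4: f ≡ 0 at y ∈ {10}; g ≡ 0 at y ∈ {4}; common: ∅.
  x = 5: f ≡ 0 at y ∈ {6}; g ≡ 0 at y ∈ {7}; common: ∅.
  x = 6: f ≡ 0 at y ∈ {2}; g ≡ 0 at y ∈ {10}; common: ∅.
  x = 7: f ≡ 0 at y ∈ {9}; g ≡ 0 at y ∈ {2}; common: ∅.
  x = 8: f ≡ 0 at y ∈ {5}; g ≡ 0 at y ∈ {5}; common: {5}.
  x = 9: f ≡ 0 at y ∈ {1}; g ≡ 0 at y ∈ {8}; common: ∅.
  x = 10: f ≡ 0 at y ∈ {8}; g ≡ 0 at y ∈ {0}; common: ∅.
Collecting: common zeros = {(8, 5)}, so the count is 1.
Comparison with the Bézout bound: 1 ≤ 1 = deg(f)·deg(g), as expected for curves with no common component (the bound is attained).


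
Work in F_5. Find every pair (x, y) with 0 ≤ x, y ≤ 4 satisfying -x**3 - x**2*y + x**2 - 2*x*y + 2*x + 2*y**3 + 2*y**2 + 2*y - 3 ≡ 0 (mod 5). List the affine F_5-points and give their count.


Affine F_5-points: {(0, 2), (0, 3), (0, 4), (1, 4), (2, 1), (3, 0)}; count = 6.

For each of the 25 pairs (x, y) ∈ F_5², evaluate f(x, y) mod 5. Record the zeros.
  x = 0: [0↦2, 1↦3, 2↦0, 3↦0, 4↦0]  zeros at y ∈ {2, 3, 4}
  x = 1: [0↦4, 1↦2, 2↦1, 3↦3, 4↦0]  zeros at y ∈ {4}
  x = 2: [0↦2, 1↦0, 2↦4, 3↦1, 4↦3]  zeros at y ∈ {1}
  x = 3: [0↦0, 1↦1, 2↦3, 3↦3, 4↦3]  zeros at y ∈ {0}
  x = 4: [0↦2, 1↦4, 2↦2, 3↦3, 4↦4]  zeros at y ∈ ∅
Collecting zeros: affine points = {(0, 2), (0, 3), (0, 4), (1, 4), (2, 1), (3, 0)}.
Total count |C(F_5)_aff| = 6.


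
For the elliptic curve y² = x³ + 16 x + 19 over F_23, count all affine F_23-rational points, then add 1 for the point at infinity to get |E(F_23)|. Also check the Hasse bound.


Affine points = {(1, 6), (1, 17), (2, 6), (2, 17), (3, 5), (3, 18), (4, 3), (4, 20), (6, 3), (6, 20), (9, 8), (9, 15), (10, 11), (10, 12), (11, 10), (11, 13), (13, 3), (13, 20), (15, 0), (16, 1), (16, 22), (17, 11), (17, 12), (19, 11), (19, 12), (20, 6), (20, 17), (21, 5), (21, 18), (22, 5), (22, 18)}; affine count = 31; |E(F_23)| = 32.

Discriminant check: Δ ∝ 4a³ + 27b² = 4·16³ + 27·19² = 4·4096 + 27·361 ≡ 3 (mod 23). Nonzero ⇒ E is nonsingular.
For each x ∈ F_23, compute rhs = x³ + 16·x + 19 mod 23, then count y ∈ F_23 with y² ≡ rhs.
  x = 0: rhs = 19, matching y values: none (0 points).
  x = 1: rhs = 13, matching y values: 6, 17 (2 points).
  x = 2: rhs = 13, matching y values: 6, 17 (2 points).
  x = 3: rhs = 2, matching y values: 5, 18 (2 points).
  x = 4: rhs = 9, matching y values: 3, 20 (2 points).
  x = 5: rhs = 17, matching y values: none (0 points).
  x = 6: rhs = 9, matching y values: 3, 20 (2 points).
  x = 7: rhs = 14, matching y values: none (0 points).
  x = 8: rhs = 15, matching y values: none (0 points).
  x = 9: rhs = 18, matching y values: 8, 15 (2 points).
  x = 10: rhs = 6, matching y values: 11, 12 (2 points).
  x = 11: rhs = 8, matching y values: 10, 13 (2 points).
  x = 12: rhs = 7, matching y values: none (0 points).
  x = 13: rhs = 9, matching y values: 3, 20 (2 points).
  x = 14: rhs = 20, matching y values: none (0 points).
  x = 15: rhs = 0, matching y values: 0 (1 points).
  x = 16: rhs = 1, matching y values: 1, 22 (2 points).
  x = 17: rhs = 6, matching y values: 11, 12 (2 points).
  x = 18: rhs = 21, matching y values: none (0 points).
  x = 19: rhs = 6, matching y values: 11, 12 (2 points).
  x = 20: rhs = 13, matching y values: 6, 17 (2 points).
  x = 21: rhs = 2, matching y values: 5, 18 (2 points).
  x = 22: rhs = 2, matching y values: 5, 18 (2 points).
Total affine count: 31.
Full point count |E(F_23)| = 31 + 1 = 32.
Hasse bound: |32 − (23+1)| = |8| = 8 ≤ 2√23 ≈ 9.5917 ✓.


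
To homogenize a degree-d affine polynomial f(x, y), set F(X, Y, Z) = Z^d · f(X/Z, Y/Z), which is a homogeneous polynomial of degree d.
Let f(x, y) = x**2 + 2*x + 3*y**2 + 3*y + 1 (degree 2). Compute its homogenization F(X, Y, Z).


F(X, Y, Z) = X**2 + 2*X*Z + 3*Y**2 + 3*Y*Z + Z**2

deg(f) = 2.
Substitute x = X/Z, y = Y/Z into f, then multiply by Z^2.
  monomial 1·x^2·y^0 ↦ 1·X^2·Y^0·Z^0.
  monomial 2·x^1·y^0 ↦ 2·X^1·Y^0·Z^1.
  monomial 3·x^0·y^2 ↦ 3·X^0·Y^2·Z^0.
  monomial 3·x^0·y^1 ↦ 3·X^0·Y^1·Z^1.
  monomial 1·x^0·y^0 ↦ 1·X^0·Y^0·Z^2.
Collecting: F(X, Y, Z) = X**2 + 2*X*Z + 3*Y**2 + 3*Y*Z + Z**2.


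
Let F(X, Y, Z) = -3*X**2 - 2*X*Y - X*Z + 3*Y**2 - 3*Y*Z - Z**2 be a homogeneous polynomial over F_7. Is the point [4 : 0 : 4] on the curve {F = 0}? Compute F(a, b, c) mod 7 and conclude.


F(4,0,4) ≡ 4 (mod 7); P is NOT on the curve.

Evaluate F(4, 0, 4) term-by-term (mod 7).
  -3*X**2 ↦ -3·16·1·1 = -48
  -2*X*Y ↦ -2·4·0·1 = 0
  -X*Z ↦ -1·4·1·4 = -16
  3*Y**2 ↦ 3·1·0·1 = 0
  -3*Y*Z ↦ -3·1·0·4 = 0
  -Z**2 ↦ -1·1·1·16 = -16
Sum: F(4, 0, 4) = (-48) + (0) + (-16) + (0) + (0) + (-16) = -80.
Reducing mod 7: -80 ≡ 4 (mod 7).
Since F(a, b, c) ≡ 4 ≠ 0 (mod 7), P does NOT lie on the curve.


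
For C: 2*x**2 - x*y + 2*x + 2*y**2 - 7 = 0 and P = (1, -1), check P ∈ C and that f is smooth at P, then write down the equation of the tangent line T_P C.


Tangent line at P: 7*x - 5*y - 12 = 0.

Step 1: f(1, -1) = 0, so P lies on C.
Step 2: partial derivatives
  f_x(x, y) = 4*x - y + 2, f_y(x, y) = -x + 4*y.
  f_x(P) = 7, f_y(P) = -5 (gradient nonzero, so P is smooth).
Step 3: tangent line at P: 7·(x − 1) + -5·(y − -1) = 0.
Expanding: 7*x - 5*y - 12 = 0.


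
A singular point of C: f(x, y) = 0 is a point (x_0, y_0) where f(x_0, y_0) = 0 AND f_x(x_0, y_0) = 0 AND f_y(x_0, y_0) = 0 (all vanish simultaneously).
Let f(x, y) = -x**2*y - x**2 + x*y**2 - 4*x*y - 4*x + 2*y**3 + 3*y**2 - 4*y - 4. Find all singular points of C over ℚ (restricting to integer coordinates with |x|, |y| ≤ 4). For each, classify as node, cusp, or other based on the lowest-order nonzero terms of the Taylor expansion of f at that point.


Singular points: {(-2, 0)}; classification: node.

Compute partial derivatives:
  f_x = -2*x*y - 2*x + y**2 - 4*y - 4.
  f_y = -x**2 + 2*x*y - 4*x + 6*y**2 + 6*y - 4.
Scan x_0 ∈ {−4, ..., 4}. For each x_0, f_y(x_0, y) is a polynomial in y; find its integer roots y ∈ {−4, ..., 4}, then test f_x and f at those candidates.
  x = -4: f_y(-4, y) = 6*y**2 - 2*y - 4; vanishes at y ∈ {1}. (-4, 1): f_x = 9 ≠ 0.
  x = -3: f_y(-3, y) = 6*y**2 - 1; no integer root y with |y| ≤ 4.
  x = -2: f_y(-2, y) = 6*y**2 + 2*y; vanishes at y ∈ {0}. (-2, 0): f_x = 0, f = 0 — SINGULAR.
  x = -1: f_y(-1, y) = 6*y**2 + 4*y - 1; no integer root y with |y| ≤ 4.
  x = 0: f_y(0, y) = 6*y**2 + 6*y - 4; no integer root y with |y| ≤ 4.
  x = 1: f_y(1, y) = 6*y**2 + 8*y - 9; no integer root y with |y| ≤ 4.
  x = 2: f_y(2, y) = 6*y**2 + 10*y - 16; vanishes at y ∈ {1}. (2, 1): f_x = -15 ≠ 0.
  x = 3: f_y(3, y) = 6*y**2 + 12*y - 25; no integer root y with |y| ≤ 4.
  x = 4: f_y(4, y) = 6*y**2 + 14*y - 36; no integer root y with |y| ≤ 4.
Only singular point on the grid: (-2, 0).
Classify: substitute x = -2 + u, y = 0 + v and expand: f = -u**2*v - u**2 + u*v**2 + 2*v**3 + v**2.
No constant or linear terms (consistent with a singular point). Quadratic part: -u**2 + v**2. Cubic part: -u**2*v + u*v**2 + 2*v**3.
The quadratic part v**2 - u**2 = (v − u)(v + u) splits into two distinct linear factors, so there are two distinct tangent lines y − 0 = ±(x − -2) — this is a node (ordinary double point).
Classification: node.


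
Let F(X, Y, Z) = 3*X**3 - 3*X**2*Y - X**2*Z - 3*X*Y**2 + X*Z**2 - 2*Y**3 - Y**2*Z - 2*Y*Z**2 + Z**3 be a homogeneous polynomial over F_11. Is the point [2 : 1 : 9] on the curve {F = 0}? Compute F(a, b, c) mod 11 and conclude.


F(2,1,9) ≡ 6 (mod 11); P is NOT on the curve.

Evaluate F(2, 1, 9) term-by-term (mod 11).
  3*X**3 ↦ 3·8·1·1 = 24
  -3*X**2*Y ↦ -3·4·1·1 = -12
  -X**2*Z ↦ -1·4·1·9 = -36
  -3*X*Y**2 ↦ -3·2·1·1 = -6
  X*Z**2 ↦ 1·2·1·81 = 162
  -2*Y**3 ↦ -2·1·1·1 = -2
  -Y**2*Z ↦ -1·1·1·9 = -9
  -2*Y*Z**2 ↦ -2·1·1·81 = -162
  Z**3 ↦ 1·1·1·729 = 729
Sum: F(2, 1, 9) = (24) + (-12) + (-36) + (-6) + (162) + (-2) + (-9) + (-162) + (729) = 688.
Reducing mod 11: 688 ≡ 6 (mod 11).
Since F(a, b, c) ≡ 6 ≠ 0 (mod 11), P does NOT lie on the curve.


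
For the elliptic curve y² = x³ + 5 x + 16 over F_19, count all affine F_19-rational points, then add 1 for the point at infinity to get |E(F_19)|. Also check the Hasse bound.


Affine points = {(0, 4), (0, 15), (3, 1), (3, 18), (4, 9), (4, 10), (8, 6), (8, 13), (9, 7), (9, 12), (13, 6), (13, 13), (17, 6), (17, 13)}; affine count = 14; |E(F_19)| = 15.

Discriminant check: Δ ∝ 4a³ + 27b² = 4·5³ + 27·16² = 4·125 + 27·256 ≡ 2 (mod 19). Nonzero ⇒ E is nonsingular.
For each x ∈ F_19, compute rhs = x³ + 5·x + 16 mod 19, then count y ∈ F_19 with y² ≡ rhs.
  x = 0: rhs = 16, matching y values: 4, 15 (2 points).
  x = 1: rhs = 3, matching y values: none (0 points).
  x = 2: rhs = 15, matching y values: none (0 points).
  x = 3: rhs = 1, matching y values: 1, 18 (2 points).
  x = 4: rhs = 5, matching y values: 9, 10 (2 points).
  x = 5: rhs = 14, matching y values: none (0 points).
  x = 6: rhs = 15, matching y values: none (0 points).
  x = 7: rhs = 14, matching y values: none (0 points).
  x = 8: rhs = 17, matching y values: 6, 13 (2 points).
  x = 9: rhs = 11, matching y values: 7, 12 (2 points).
  x = 10: rhs = 2, matching y values: none (0 points).
  x = 11: rhs = 15, matching y values: none (0 points).
  x = 12: rhs = 18, matching y values: none (0 points).
  x = 13: rhs = 17, matching y values: 6, 13 (2 points).
  x = 14: rhs = 18, matching y values: none (0 points).
  x = 15: rhs = 8, matching y values: none (0 points).
  x = 16: rhs = 12, matching y values: none (0 points).
  x = 17: rhs = 17, matching y values: 6, 13 (2 points).
  x = 18: rhs = 10, matching y values: none (0 points).
Total affine count: 14.
Full point count |E(F_19)| = 14 + 1 = 15.
Hasse bound: |15 − (19+1)| = |-5| = 5 ≤ 2√19 ≈ 8.7178 ✓.


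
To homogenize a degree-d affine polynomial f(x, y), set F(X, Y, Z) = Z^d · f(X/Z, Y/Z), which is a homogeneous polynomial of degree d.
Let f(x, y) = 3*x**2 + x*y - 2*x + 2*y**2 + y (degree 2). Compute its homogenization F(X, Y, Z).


F(X, Y, Z) = 3*X**2 + X*Y - 2*X*Z + 2*Y**2 + Y*Z

deg(f) = 2.
Substitute x = X/Z, y = Y/Z into f, then multiply by Z^2.
  monomial 3·x^2·y^0 ↦ 3·X^2·Y^0·Z^0.
  monomial 1·x^1·y^1 ↦ 1·X^1·Y^1·Z^0.
  monomial -2·x^1·y^0 ↦ -2·X^1·Y^0·Z^1.
  monomial 2·x^0·y^2 ↦ 2·X^0·Y^2·Z^0.
  monomial 1·x^0·y^1 ↦ 1·X^0·Y^1·Z^1.
Collecting: F(X, Y, Z) = 3*X**2 + X*Y - 2*X*Z + 2*Y**2 + Y*Z.
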